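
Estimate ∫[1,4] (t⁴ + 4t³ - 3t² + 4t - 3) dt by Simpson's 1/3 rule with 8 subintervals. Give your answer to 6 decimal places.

h = (4 − 1)/8 = 0.375.
Nodes t₀,…,t₈ = 1, 1.375, 1.75, 2.125, 2.5, 2.875, 3.25, 3.625, 4.
f(t) = t⁴ + 4t³ - 3t² + 4t - 3: f₀=3, f₁=10.801025390625, f₂=25.62890625, f₃=50.726806640625, f₄=89.8125, f₅=147.078369140625, f₆=227.19140625, f₇=335.293212890625, f₈=477.
(h/3)·[f₀ + 4f₁ + 2f₂ + 4f₃ + 2f₄ + 4f₅ + 2f₆ + 4f₇ + f₈] = 0.125·(3340.86328125) = 417.607910.

417.607910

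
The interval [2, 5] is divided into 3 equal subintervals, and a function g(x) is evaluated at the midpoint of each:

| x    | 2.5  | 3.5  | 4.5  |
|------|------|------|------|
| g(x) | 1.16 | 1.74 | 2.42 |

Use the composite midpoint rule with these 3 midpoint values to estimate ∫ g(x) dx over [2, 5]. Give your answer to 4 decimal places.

h = 1, n = 3.
h·[y(m₁) + y(m₂) + y(m₃)] = 1·(5.32) = 5.3200.

5.3200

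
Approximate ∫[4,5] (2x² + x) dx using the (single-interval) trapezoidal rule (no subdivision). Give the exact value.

45.5

T = (b−a)/2 · [f(4) + f(5)] = 0.5·[36 + 55] = 45.5.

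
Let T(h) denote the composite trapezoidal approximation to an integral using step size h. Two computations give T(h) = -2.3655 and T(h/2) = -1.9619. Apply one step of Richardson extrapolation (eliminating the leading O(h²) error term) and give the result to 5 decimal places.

-1.82737

R = (4·T(h/2) − T(h)) / 3 = (4·(-1.9619) − (-2.3655))/3 = (-5.4821)/3 = -1.82737.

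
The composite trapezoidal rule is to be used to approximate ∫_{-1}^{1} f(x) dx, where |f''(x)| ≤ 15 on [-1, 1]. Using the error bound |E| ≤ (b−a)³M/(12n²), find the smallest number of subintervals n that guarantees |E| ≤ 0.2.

Need 120/(12n²) ≤ 0.2.
n² ≥ 120/(12·0.2) = 50 ⇒ n ≥ 7.0711, so the smallest n is 8.

8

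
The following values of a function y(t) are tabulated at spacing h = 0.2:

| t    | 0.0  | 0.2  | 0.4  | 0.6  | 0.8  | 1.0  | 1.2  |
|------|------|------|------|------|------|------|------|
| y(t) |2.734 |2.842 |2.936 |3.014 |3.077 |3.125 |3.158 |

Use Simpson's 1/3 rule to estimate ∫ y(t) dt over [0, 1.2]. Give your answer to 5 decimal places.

h = 0.2, n = 6.
(h/3)·[y₀ + 4y₁ + 2y₂ + 4y₃ + 2y₄ + 4y₅ + y₆] = 0.066667·(53.842) = 3.58947.

3.58947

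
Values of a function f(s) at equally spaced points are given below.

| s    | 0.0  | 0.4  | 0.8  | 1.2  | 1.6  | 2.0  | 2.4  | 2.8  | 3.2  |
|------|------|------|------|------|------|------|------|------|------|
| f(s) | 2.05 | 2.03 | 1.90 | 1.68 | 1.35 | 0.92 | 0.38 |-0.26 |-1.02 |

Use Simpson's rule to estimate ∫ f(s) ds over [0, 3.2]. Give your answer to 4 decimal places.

3.4360

h = 0.4, n = 8.
(h/3)·[y₀ + 4y₁ + 2y₂ + 4y₃ + 2y₄ + 4y₅ + 2y₆ + 4y₇ + y₈] = 0.133333·(25.77) = 3.4360.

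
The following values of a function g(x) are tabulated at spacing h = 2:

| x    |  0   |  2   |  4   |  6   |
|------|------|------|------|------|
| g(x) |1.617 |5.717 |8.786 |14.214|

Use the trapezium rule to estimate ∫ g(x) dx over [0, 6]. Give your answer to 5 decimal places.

h = 2, n = 3.
(h/2)·[y₀ + 2y₁ + 2y₂ + y₃] = 1·(44.837) = 44.83700.

44.83700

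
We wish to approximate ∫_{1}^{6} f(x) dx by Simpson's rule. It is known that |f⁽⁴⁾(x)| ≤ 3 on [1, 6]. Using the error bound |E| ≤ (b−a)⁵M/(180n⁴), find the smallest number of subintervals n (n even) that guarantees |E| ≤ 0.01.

10

Need 9375/(180n⁴) ≤ 0.01.
n⁴ ≥ 9375/(180·0.01) = 5208.33 ⇒ n ≥ 8.4952, so the smallest even n is 10. (n must be even for Simpson's rule.)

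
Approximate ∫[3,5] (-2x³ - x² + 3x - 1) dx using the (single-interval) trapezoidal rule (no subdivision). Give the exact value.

-316

T = (b−a)/2 · [f(3) + f(5)] = 1·[(-55) + (-261)] = -316.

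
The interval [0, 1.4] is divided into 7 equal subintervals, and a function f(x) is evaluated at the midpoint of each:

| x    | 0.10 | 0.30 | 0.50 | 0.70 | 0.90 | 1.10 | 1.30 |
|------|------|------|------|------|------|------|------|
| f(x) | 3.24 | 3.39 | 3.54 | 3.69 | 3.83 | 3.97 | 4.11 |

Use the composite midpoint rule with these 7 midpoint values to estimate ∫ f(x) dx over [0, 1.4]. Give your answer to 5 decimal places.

5.15400

h = 0.2, n = 7.
h·[y(m₁) + y(m₂) + y(m₃) + y(m₄) + y(m₅) + y(m₆) + y(m₇)] = 0.2·(25.77) = 5.15400.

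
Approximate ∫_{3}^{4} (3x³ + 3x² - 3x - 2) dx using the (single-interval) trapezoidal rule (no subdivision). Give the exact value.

T = (b−a)/2 · [f(3) + f(4)] = 0.5·[97 + 226] = 161.5.

161.5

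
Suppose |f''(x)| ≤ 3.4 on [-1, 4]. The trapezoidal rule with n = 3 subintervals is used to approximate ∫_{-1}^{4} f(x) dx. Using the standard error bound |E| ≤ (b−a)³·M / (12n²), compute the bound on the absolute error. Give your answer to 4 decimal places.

|E| ≤ (5)³·3.4 / (12·3²) = 425/108 = 3.9352.

3.9352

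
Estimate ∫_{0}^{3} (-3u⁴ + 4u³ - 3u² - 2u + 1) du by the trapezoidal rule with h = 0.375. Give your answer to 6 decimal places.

-100.536255

h = (3 − 0)/8 = 0.375.
Nodes u₀,…,u₈ = 0, 0.375, 0.75, 1.125, 1.5, 1.875, 2.25, 2.625, 3.
f(u) = -3u⁴ + 4u³ - 3u² - 2u + 1: f₀=1, f₁=-0.020263671875, f₂=-1.44921875, f₃=-4.156982421875, f₄=-10.4375, f₅=-24.008544921875, f₆=-50.01171875, f₇=-95.012451171875, f₈=-167.
(h/2)·[f₀ + 2f₁ + 2f₂ + 2f₃ + 2f₄ + 2f₅ + 2f₆ + 2f₇ + f₈] = 0.1875·(-536.193359375) = -100.536255.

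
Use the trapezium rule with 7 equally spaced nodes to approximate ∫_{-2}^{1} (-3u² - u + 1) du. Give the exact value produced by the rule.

h = (1 − (-2))/6 = 0.5.
Nodes u₀,…,u₆ = -2, -1.5, -1, -0.5, 0, 0.5, 1.
f(u) = -3u² - u + 1: f₀=-9, f₁=-4.25, f₂=-1, f₃=0.75, f₄=1, f₅=-0.25, f₆=-3.
(h/2)·[f₀ + 2f₁ + 2f₂ + 2f₃ + 2f₄ + 2f₅ + f₆] = 0.25·(-19.5) = -4.875.

-4.875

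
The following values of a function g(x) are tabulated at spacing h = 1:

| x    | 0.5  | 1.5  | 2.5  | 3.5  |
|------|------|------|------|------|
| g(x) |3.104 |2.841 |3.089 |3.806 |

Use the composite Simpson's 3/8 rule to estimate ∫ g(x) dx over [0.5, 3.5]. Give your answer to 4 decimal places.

h = 1, n = 3.
(3h/8)·[y₀ + 3y₁ + 3y₂ + y₃] = 0.375·(24.700) = 9.2625.

9.2625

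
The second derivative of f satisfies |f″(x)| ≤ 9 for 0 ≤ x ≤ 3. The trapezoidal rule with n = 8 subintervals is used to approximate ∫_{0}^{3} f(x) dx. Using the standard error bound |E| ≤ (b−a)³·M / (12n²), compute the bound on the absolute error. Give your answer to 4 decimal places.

|E| ≤ (3)³·9 / (12·8²) = 243/768 = 0.3164.

0.3164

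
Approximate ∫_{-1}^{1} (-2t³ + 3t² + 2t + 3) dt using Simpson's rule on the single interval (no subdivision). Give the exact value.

8

S = (b−a)/6 · [f(-1) + 4f(0) + f(1)] = 0.333333·[6 + 4·3 + 6] = 8.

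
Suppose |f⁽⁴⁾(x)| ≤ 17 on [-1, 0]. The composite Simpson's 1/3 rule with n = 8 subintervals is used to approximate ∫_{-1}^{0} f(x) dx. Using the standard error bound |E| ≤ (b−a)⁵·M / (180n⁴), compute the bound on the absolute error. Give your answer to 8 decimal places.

|E| ≤ (1)⁵·17 / (180·8⁴) = 17/737280 = 0.00002306.

0.00002306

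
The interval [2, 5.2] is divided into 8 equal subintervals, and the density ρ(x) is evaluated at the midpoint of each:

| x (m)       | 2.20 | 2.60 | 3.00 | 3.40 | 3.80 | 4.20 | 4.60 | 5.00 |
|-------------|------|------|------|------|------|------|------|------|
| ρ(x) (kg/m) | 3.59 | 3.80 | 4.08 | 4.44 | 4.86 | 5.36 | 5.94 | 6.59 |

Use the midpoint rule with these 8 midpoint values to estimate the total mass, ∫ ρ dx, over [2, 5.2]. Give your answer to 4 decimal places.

15.4640

h = 0.4, n = 8.
h·[y(m₁) + y(m₂) + y(m₃) + y(m₄) + y(m₅) + y(m₆) + y(m₇) + y(m₈)] = 0.4·(38.66) = 15.4640.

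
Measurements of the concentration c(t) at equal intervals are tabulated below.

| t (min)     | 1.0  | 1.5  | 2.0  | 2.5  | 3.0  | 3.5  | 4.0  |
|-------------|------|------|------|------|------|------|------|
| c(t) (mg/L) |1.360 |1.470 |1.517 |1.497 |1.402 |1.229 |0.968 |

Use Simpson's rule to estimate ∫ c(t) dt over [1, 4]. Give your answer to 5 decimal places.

4.15833

h = 0.5, n = 6.
(h/3)·[y₀ + 4y₁ + 2y₂ + 4y₃ + 2y₄ + 4y₅ + y₆] = 0.166667·(24.950) = 4.15833.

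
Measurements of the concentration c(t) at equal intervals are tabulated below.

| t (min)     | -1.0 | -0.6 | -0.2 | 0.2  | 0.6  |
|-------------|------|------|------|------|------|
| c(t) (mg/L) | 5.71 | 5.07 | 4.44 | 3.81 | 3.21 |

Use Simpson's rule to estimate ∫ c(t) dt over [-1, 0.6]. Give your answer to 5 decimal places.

h = 0.4, n = 4.
(h/3)·[y₀ + 4y₁ + 2y₂ + 4y₃ + y₄] = 0.133333·(53.32) = 7.10933.

7.10933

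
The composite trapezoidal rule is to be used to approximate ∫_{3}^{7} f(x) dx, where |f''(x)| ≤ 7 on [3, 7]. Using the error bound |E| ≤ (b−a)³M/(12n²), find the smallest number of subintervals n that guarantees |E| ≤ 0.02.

Need 448/(12n²) ≤ 0.02.
n² ≥ 448/(12·0.02) = 1866.67 ⇒ n ≥ 43.2049, so the smallest n is 44.

44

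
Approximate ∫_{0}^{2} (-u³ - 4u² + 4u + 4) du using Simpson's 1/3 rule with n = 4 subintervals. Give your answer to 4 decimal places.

1.3333

h = (2 − 0)/4 = 0.5.
Nodes u₀,…,u₄ = 0, 0.5, 1, 1.5, 2.
f(u) = -u³ - 4u² + 4u + 4: f₀=4, f₁=4.875, f₂=3, f₃=-2.375, f₄=-12.
(h/3)·[f₀ + 4f₁ + 2f₂ + 4f₃ + f₄] = 0.166667·(8) = 1.3333.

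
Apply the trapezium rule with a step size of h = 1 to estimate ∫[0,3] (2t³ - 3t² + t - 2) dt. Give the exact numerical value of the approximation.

15

h = (3 − 0)/3 = 1.
Nodes t₀,…,t₃ = 0, 1, 2, 3.
f(t) = 2t³ - 3t² + t - 2: f₀=-2, f₁=-2, f₂=4, f₃=28.
(h/2)·[f₀ + 2f₁ + 2f₂ + f₃] = 0.5·(30) = 15.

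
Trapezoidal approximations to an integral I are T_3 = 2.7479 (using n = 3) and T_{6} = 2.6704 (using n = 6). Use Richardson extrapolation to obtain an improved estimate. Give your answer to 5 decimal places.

R = (4·T_{6} − T_3) / 3 = (4·2.6704 − 2.7479)/3 = (7.9337)/3 = 2.64457.

2.64457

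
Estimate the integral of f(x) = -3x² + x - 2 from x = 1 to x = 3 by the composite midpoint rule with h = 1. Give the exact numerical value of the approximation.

-25.5

h = (3 − 1)/2 = 1.
Midpoints m₁,…,m₂ = 1.5, 2.5.
f(m₁)=-7.25, f(m₂)=-18.25.
h·[f(m₁) + f(m₂)] = 1·(-25.5) = -25.5.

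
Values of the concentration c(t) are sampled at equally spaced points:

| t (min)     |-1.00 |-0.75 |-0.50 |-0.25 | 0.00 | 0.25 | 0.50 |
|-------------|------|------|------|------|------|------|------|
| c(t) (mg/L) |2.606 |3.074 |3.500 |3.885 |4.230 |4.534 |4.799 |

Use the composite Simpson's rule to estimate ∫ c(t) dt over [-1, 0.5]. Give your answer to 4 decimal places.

5.7364

h = 0.25, n = 6.
(h/3)·[y₀ + 4y₁ + 2y₂ + 4y₃ + 2y₄ + 4y₅ + y₆] = 0.083333·(68.837) = 5.7364.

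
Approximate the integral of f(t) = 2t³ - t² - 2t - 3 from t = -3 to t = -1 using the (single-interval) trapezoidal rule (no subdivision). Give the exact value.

T = (b−a)/2 · [f(-3) + f(-1)] = 1·[(-60) + (-4)] = -64.

-64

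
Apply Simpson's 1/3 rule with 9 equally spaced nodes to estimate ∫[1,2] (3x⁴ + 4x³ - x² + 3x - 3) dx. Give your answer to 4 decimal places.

h = (2 − 1)/8 = 0.125.
Nodes x₀,…,x₈ = 1, 1.125, 1.25, 1.375, 1.5, 1.625, 1.75, 1.875, 2.
f(x) = 3x⁴ + 4x³ - x² + 3x - 3: f₀=6, f₁=9.610107421875, f₂=14.32421875, f₃=20.356201171875, f₄=27.9375, f₅=37.317138671875, f₆=48.76171875, f₇=62.555419921875, f₈=79.
(h/3)·[f₀ + 4f₁ + 2f₂ + 4f₃ + 2f₄ + 4f₅ + 2f₆ + 4f₇ + f₈] = 0.041667·(786.40234375) = 32.7668.

32.7668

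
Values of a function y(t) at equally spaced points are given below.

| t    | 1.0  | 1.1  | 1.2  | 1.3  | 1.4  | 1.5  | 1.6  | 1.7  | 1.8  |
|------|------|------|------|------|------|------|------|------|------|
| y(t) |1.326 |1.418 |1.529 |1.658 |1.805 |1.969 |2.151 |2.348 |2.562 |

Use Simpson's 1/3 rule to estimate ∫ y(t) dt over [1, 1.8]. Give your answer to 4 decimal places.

h = 0.1, n = 8.
(h/3)·[y₀ + 4y₁ + 2y₂ + 4y₃ + 2y₄ + 4y₅ + 2y₆ + 4y₇ + y₈] = 0.033333·(44.430) = 1.4810.

1.4810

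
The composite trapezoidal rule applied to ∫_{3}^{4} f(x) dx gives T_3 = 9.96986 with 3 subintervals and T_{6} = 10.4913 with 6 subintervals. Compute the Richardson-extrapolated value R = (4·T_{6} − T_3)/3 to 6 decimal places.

R = (4·T_{6} − T_3) / 3 = (4·10.4913 − 9.96986)/3 = (31.99534)/3 = 10.665113.

10.665113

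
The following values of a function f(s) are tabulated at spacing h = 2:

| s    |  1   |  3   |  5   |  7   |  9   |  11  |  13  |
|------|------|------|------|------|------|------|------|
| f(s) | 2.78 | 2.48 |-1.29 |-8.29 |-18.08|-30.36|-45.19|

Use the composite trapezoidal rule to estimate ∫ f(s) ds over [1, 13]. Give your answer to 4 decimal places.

h = 2, n = 6.
(h/2)·[y₀ + 2y₁ + 2y₂ + 2y₃ + 2y₄ + 2y₅ + y₆] = 1·(-153.49) = -153.4900.

-153.4900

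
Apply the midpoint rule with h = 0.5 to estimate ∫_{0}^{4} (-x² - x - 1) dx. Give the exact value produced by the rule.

-33.25

h = (4 − 0)/8 = 0.5.
Midpoints m₁,…,m₈ = 0.25, 0.75, 1.25, 1.75, 2.25, 2.75, 3.25, 3.75.
f(m₁)=-1.3125, f(m₂)=-2.3125, f(m₃)=-3.8125, f(m₄)=-5.8125, f(m₅)=-8.3125, f(m₆)=-11.3125, f(m₇)=-14.8125, f(m₈)=-18.8125.
h·[f(m₁) + f(m₂) + f(m₃) + f(m₄) + f(m₅) + f(m₆) + f(m₇) + f(m₈)] = 0.5·(-66.5) = -33.25.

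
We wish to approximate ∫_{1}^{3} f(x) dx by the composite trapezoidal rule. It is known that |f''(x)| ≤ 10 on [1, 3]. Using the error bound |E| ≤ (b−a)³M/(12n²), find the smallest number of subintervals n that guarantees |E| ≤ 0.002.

58

Need 80/(12n²) ≤ 0.002.
n² ≥ 80/(12·0.002) = 3333.33 ⇒ n ≥ 57.7350, so the smallest n is 58.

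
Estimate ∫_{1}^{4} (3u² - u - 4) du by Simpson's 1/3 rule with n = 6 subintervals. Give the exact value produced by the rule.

43.5

h = (4 − 1)/6 = 0.5.
Nodes u₀,…,u₆ = 1, 1.5, 2, 2.5, 3, 3.5, 4.
f(u) = 3u² - u - 4: f₀=-2, f₁=1.25, f₂=6, f₃=12.25, f₄=20, f₅=29.25, f₆=40.
(h/3)·[f₀ + 4f₁ + 2f₂ + 4f₃ + 2f₄ + 4f₅ + f₆] = 0.166667·(261) = 43.5.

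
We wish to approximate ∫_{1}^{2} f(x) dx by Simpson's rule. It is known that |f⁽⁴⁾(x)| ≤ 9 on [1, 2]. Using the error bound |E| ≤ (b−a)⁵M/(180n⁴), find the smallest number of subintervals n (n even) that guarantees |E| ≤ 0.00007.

Need 9/(180n⁴) ≤ 0.00007.
n⁴ ≥ 9/(180·0.00007) = 714.286 ⇒ n ≥ 5.1697, so the smallest even n is 6. (n must be even for Simpson's rule.)

6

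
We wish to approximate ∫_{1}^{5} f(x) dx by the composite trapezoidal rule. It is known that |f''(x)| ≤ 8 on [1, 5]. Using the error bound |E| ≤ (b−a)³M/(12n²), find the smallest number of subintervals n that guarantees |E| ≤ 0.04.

33

Need 512/(12n²) ≤ 0.04.
n² ≥ 512/(12·0.04) = 1066.67 ⇒ n ≥ 32.6599, so the smallest n is 33.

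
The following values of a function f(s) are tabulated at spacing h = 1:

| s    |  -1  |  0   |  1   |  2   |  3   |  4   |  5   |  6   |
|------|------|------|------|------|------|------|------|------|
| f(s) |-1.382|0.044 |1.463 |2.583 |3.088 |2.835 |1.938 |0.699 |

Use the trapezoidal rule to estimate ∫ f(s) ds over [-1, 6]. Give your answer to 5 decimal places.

11.60950

h = 1, n = 7.
(h/2)·[y₀ + 2y₁ + 2y₂ + 2y₃ + 2y₄ + 2y₅ + 2y₆ + y₇] = 0.5·(23.219) = 11.60950.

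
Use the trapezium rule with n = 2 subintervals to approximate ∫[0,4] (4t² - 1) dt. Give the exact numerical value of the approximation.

92

h = (4 − 0)/2 = 2.
Nodes t₀,…,t₂ = 0, 2, 4.
f(t) = 4t² - 1: f₀=-1, f₁=15, f₂=63.
(h/2)·[f₀ + 2f₁ + f₂] = 1·(92) = 92.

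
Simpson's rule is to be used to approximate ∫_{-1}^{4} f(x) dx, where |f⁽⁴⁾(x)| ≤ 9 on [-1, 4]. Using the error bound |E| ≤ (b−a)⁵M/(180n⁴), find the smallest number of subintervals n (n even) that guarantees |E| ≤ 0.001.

20

Need 28125/(180n⁴) ≤ 0.001.
n⁴ ≥ 28125/(180·0.001) = 156250 ⇒ n ≥ 19.8818, so the smallest even n is 20. (n must be even for Simpson's rule.)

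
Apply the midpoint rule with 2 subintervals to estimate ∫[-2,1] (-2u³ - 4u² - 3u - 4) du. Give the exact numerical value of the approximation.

h = (1 − (-2))/2 = 1.5.
Midpoints m₁,…,m₂ = -1.25, 0.25.
f(m₁)=-2.59375, f(m₂)=-5.03125.
h·[f(m₁) + f(m₂)] = 1.5·(-7.625) = -11.4375.

-11.4375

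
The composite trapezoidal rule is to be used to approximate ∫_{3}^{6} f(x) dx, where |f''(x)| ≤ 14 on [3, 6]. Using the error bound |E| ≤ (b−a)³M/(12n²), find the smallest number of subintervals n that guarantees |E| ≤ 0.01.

57

Need 378/(12n²) ≤ 0.01.
n² ≥ 378/(12·0.01) = 3150 ⇒ n ≥ 56.1249, so the smallest n is 57.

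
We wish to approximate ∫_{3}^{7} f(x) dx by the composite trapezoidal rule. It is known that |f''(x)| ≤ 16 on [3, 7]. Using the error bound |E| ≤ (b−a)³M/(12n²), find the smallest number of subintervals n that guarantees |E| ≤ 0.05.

Need 1024/(12n²) ≤ 0.05.
n² ≥ 1024/(12·0.05) = 1706.67 ⇒ n ≥ 41.3118, so the smallest n is 42.

42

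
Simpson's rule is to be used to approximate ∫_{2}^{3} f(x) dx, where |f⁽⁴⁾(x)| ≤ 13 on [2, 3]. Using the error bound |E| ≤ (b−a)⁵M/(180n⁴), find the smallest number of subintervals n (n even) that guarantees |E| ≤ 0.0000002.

Need 13/(180n⁴) ≤ 0.0000002.
n⁴ ≥ 13/(180·0.0000002) = 361111 ⇒ n ≥ 24.5138, so the smallest even n is 26. (n must be even for Simpson's rule.)

26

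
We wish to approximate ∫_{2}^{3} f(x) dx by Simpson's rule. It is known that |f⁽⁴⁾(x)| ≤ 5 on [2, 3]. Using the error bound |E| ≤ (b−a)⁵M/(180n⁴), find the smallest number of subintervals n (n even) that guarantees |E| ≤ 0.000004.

Need 5/(180n⁴) ≤ 0.000004.
n⁴ ≥ 5/(180·0.000004) = 6944.44 ⇒ n ≥ 9.1287, so the smallest even n is 10. (n must be even for Simpson's rule.)

10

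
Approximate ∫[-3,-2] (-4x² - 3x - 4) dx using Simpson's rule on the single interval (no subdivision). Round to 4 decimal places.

S = (b−a)/6 · [f(-3) + 4f(-2.5) + f(-2)] = 0.166667·[(-31) + 4·(-21.5) + (-14)] = -21.8333.

-21.8333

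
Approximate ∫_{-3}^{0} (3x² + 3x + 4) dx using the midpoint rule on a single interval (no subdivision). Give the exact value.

18.75

M = (b−a)·f(-1.5) = 3·(6.25) = 18.75.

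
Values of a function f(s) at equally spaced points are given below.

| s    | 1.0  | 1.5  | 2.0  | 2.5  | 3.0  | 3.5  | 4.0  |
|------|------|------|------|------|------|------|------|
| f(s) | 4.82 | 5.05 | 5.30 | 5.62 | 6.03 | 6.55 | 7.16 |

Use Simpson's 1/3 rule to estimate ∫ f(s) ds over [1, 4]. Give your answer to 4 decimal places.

h = 0.5, n = 6.
(h/3)·[y₀ + 4y₁ + 2y₂ + 4y₃ + 2y₄ + 4y₅ + y₆] = 0.166667·(103.52) = 17.2533.

17.2533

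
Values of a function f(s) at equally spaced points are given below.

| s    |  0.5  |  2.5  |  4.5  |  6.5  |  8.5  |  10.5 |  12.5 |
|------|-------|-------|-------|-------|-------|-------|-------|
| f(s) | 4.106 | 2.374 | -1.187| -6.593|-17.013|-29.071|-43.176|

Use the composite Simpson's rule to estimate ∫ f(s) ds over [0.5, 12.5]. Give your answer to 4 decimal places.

-139.0867

h = 2, n = 6.
(h/3)·[y₀ + 4y₁ + 2y₂ + 4y₃ + 2y₄ + 4y₅ + y₆] = 0.666667·(-208.630) = -139.0867.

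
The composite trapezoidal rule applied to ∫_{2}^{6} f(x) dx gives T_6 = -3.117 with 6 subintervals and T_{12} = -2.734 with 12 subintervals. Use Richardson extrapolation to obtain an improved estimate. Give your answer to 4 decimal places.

-2.6063

R = (4·T_{12} − T_6) / 3 = (4·(-2.734) − (-3.117))/3 = (-7.819)/3 = -2.6063.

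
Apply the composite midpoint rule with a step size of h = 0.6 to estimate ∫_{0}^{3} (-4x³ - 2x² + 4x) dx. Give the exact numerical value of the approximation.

h = (3 − 0)/5 = 0.6.
Midpoints m₁,…,m₅ = 0.3, 0.9, 1.5, 2.1, 2.7.
f(m₁)=0.912, f(m₂)=-0.936, f(m₃)=-12, f(m₄)=-37.464, f(m₅)=-82.512.
h·[f(m₁) + f(m₂) + f(m₃) + f(m₄) + f(m₅)] = 0.6·(-132) = -79.2.

-79.2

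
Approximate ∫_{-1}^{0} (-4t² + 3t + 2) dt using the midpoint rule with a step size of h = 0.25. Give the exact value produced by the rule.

-0.8125

h = (0 − (-1))/4 = 0.25.
Midpoints m₁,…,m₄ = -0.875, -0.625, -0.375, -0.125.
f(m₁)=-3.6875, f(m₂)=-1.4375, f(m₃)=0.3125, f(m₄)=1.5625.
h·[f(m₁) + f(m₂) + f(m₃) + f(m₄)] = 0.25·(-3.25) = -0.8125.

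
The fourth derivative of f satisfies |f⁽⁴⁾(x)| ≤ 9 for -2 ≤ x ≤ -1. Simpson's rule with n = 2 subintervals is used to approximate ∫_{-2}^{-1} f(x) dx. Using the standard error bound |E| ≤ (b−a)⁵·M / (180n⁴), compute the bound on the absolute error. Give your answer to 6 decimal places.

0.003125

|E| ≤ (1)⁵·9 / (180·2⁴) = 9/2880 = 0.003125.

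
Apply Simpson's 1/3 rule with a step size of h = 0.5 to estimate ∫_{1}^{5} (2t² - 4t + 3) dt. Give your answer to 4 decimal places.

h = (5 − 1)/8 = 0.5.
Nodes t₀,…,t₈ = 1, 1.5, 2, 2.5, 3, 3.5, 4, 4.5, 5.
f(t) = 2t² - 4t + 3: f₀=1, f₁=1.5, f₂=3, f₃=5.5, f₄=9, f₅=13.5, f₆=19, f₇=25.5, f₈=33.
(h/3)·[f₀ + 4f₁ + 2f₂ + 4f₃ + 2f₄ + 4f₅ + 2f₆ + 4f₇ + f₈] = 0.166667·(280) = 46.6667.

46.6667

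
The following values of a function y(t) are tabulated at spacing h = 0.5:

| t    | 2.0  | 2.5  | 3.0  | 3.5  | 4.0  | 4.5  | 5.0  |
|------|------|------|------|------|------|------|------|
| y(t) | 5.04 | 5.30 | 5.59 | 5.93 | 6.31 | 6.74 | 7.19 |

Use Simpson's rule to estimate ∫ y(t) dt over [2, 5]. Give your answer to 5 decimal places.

17.98500

h = 0.5, n = 6.
(h/3)·[y₀ + 4y₁ + 2y₂ + 4y₃ + 2y₄ + 4y₅ + y₆] = 0.166667·(107.91) = 17.98500.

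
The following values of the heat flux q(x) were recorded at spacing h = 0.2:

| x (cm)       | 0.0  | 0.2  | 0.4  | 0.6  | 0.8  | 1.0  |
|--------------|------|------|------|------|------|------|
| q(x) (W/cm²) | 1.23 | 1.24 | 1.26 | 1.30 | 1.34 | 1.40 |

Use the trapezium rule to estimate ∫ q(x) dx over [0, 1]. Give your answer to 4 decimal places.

1.2910

h = 0.2, n = 5.
(h/2)·[y₀ + 2y₁ + 2y₂ + 2y₃ + 2y₄ + y₅] = 0.1·(12.91) = 1.2910.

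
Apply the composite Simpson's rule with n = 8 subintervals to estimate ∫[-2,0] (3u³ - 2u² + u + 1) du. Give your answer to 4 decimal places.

h = (0 − (-2))/8 = 0.25.
Nodes u₀,…,u₈ = -2, -1.75, -1.5, -1.25, -1, -0.75, -0.5, -0.25, 0.
f(u) = 3u³ - 2u² + u + 1: f₀=-33, f₁=-22.953125, f₂=-15.125, f₃=-9.234375, f₄=-5, f₅=-2.140625, f₆=-0.375, f₇=0.578125, f₈=1.
(h/3)·[f₀ + 4f₁ + 2f₂ + 4f₃ + 2f₄ + 4f₅ + 2f₆ + 4f₇ + f₈] = 0.083333·(-208) = -17.3333.

-17.3333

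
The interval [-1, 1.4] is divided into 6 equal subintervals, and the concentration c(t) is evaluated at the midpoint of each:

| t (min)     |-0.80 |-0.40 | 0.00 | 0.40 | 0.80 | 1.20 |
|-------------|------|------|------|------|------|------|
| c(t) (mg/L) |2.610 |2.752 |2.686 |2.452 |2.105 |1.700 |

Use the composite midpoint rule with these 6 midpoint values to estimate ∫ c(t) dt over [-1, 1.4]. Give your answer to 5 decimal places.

5.72200

h = 0.4, n = 6.
h·[y(m₁) + y(m₂) + y(m₃) + y(m₄) + y(m₅) + y(m₆)] = 0.4·(14.305) = 5.72200.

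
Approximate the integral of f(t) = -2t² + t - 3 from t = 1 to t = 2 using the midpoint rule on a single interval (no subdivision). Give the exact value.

-6

M = (b−a)·f(1.5) = 1·(-6) = -6.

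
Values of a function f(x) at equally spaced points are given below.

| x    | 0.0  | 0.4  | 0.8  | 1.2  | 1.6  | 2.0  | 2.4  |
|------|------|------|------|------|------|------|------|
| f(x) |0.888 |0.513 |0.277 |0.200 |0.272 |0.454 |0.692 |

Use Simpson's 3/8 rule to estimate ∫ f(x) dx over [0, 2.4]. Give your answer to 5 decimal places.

0.97920

h = 0.4, n = 6.
(3h/8)·[y₀ + 3y₁ + 3y₂ + 2y₃ + 3y₄ + 3y₅ + y₆] = 0.15·(6.528) = 0.97920.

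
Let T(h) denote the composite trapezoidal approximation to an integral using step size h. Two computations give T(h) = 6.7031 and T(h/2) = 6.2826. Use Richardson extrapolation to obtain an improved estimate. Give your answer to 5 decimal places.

6.14243

R = (4·T(h/2) − T(h)) / 3 = (4·6.2826 − 6.7031)/3 = (18.4273)/3 = 6.14243.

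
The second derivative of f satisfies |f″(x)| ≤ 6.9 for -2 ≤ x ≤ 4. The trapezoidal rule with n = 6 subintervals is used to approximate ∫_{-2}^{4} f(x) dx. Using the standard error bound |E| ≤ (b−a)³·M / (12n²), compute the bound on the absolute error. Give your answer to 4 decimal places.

3.4500

|E| ≤ (6)³·6.9 / (12·6²) = 1490.4/432 = 3.4500.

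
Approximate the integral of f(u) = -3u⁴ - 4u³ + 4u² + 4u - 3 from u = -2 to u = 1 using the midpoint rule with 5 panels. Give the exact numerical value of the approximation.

-7.11402

h = (1 − (-2))/5 = 0.6.
Midpoints m₁,…,m₅ = -1.7, -1.1, -0.5, 0.1, 0.7.
f(m₁)=-3.6443, f(m₂)=-1.6283, f(m₃)=-3.6875, f(m₄)=-2.5643, f(m₅)=-0.3323.
h·[f(m₁) + f(m₂) + f(m₃) + f(m₄) + f(m₅)] = 0.6·(-11.8567) = -7.11402.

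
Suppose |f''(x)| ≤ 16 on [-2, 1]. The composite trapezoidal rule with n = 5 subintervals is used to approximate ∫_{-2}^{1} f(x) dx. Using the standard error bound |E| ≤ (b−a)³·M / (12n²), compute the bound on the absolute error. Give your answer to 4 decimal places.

1.4400

|E| ≤ (3)³·16 / (12·5²) = 432/300 = 1.4400.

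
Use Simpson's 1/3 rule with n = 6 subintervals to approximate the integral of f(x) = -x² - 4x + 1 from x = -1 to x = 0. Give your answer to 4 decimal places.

2.6667

h = (0 − (-1))/6 = 0.166667.
Nodes x₀,…,x₆ = -1, -0.833333, -0.666667, -0.5, -0.333333, -0.166667, 0.
f(x) = -x² - 4x + 1: f₀=4, f₁=3.638889, f₂=3.222222, f₃=2.75, f₄=2.222222, f₅=1.638889, f₆=1.
(h/3)·[f₀ + 4f₁ + 2f₂ + 4f₃ + 2f₄ + 4f₅ + f₆] = 0.055556·(48) = 2.6667.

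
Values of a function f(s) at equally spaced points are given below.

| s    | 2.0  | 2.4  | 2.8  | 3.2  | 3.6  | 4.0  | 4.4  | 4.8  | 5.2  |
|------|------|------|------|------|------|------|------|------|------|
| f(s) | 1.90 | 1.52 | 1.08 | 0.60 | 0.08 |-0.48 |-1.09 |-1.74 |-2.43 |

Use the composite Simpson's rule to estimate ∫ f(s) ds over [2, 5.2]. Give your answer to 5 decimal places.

h = 0.4, n = 8.
(h/3)·[y₀ + 4y₁ + 2y₂ + 4y₃ + 2y₄ + 4y₅ + 2y₆ + 4y₇ + y₈] = 0.133333·(-0.79) = -0.10533.

-0.10533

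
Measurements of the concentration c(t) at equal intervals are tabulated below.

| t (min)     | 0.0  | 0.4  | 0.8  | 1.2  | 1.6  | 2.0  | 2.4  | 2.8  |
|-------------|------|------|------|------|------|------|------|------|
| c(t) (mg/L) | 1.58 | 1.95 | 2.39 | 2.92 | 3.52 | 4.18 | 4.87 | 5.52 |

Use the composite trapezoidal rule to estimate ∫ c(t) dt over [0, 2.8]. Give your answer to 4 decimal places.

9.3520

h = 0.4, n = 7.
(h/2)·[y₀ + 2y₁ + 2y₂ + 2y₃ + 2y₄ + 2y₅ + 2y₆ + y₇] = 0.2·(46.76) = 9.3520.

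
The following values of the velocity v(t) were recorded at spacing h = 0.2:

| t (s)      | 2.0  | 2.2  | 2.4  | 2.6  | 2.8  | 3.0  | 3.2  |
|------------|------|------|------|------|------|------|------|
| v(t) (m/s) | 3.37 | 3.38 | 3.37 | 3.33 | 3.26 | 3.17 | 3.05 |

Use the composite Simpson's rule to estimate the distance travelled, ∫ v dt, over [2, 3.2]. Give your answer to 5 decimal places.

3.94667

h = 0.2, n = 6.
(h/3)·[y₀ + 4y₁ + 2y₂ + 4y₃ + 2y₄ + 4y₅ + y₆] = 0.066667·(59.20) = 3.94667.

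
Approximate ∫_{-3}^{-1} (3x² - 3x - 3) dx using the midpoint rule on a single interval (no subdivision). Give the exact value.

M = (b−a)·f(-2) = 2·(15) = 30.

30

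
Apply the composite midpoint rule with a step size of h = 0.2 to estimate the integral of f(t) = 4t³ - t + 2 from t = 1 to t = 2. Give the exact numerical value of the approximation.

h = (2 − 1)/5 = 0.2.
Midpoints m₁,…,m₅ = 1.1, 1.3, 1.5, 1.7, 1.9.
f(m₁)=6.224, f(m₂)=9.488, f(m₃)=14, f(m₄)=19.952, f(m₅)=27.536.
h·[f(m₁) + f(m₂) + f(m₃) + f(m₄) + f(m₅)] = 0.2·(77.2) = 15.44.

15.44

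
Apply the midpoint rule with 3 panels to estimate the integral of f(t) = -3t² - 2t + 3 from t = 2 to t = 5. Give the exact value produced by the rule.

-128.25

h = (5 − 2)/3 = 1.
Midpoints m₁,…,m₃ = 2.5, 3.5, 4.5.
f(m₁)=-20.75, f(m₂)=-40.75, f(m₃)=-66.75.
h·[f(m₁) + f(m₂) + f(m₃)] = 1·(-128.25) = -128.25.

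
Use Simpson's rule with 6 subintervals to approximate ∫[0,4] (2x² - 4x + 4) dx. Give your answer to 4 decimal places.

h = (4 − 0)/6 = 0.666667.
Nodes x₀,…,x₆ = 0, 0.666667, 1.333333, 2, 2.666667, 3.333333, 4.
f(x) = 2x² - 4x + 4: f₀=4, f₁=2.222222, f₂=2.222222, f₃=4, f₄=7.555556, f₅=12.888889, f₆=20.
(h/3)·[f₀ + 4f₁ + 2f₂ + 4f₃ + 2f₄ + 4f₅ + f₆] = 0.222222·(120) = 26.6667.

26.6667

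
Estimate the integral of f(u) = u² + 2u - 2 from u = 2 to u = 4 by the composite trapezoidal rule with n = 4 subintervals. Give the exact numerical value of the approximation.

h = (4 − 2)/4 = 0.5.
Nodes u₀,…,u₄ = 2, 2.5, 3, 3.5, 4.
f(u) = u² + 2u - 2: f₀=6, f₁=9.25, f₂=13, f₃=17.25, f₄=22.
(h/2)·[f₀ + 2f₁ + 2f₂ + 2f₃ + f₄] = 0.25·(107) = 26.75.

26.75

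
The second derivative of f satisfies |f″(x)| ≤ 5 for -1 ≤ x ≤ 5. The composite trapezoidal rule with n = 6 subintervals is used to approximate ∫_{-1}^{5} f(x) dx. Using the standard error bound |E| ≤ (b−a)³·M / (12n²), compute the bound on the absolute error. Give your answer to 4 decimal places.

|E| ≤ (6)³·5 / (12·6²) = 1080/432 = 2.5000.

2.5000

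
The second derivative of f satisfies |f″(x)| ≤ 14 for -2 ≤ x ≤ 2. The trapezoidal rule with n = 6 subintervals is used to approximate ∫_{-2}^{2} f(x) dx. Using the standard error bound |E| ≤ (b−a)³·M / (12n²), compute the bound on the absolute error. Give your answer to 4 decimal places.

2.0741

|E| ≤ (4)³·14 / (12·6²) = 896/432 = 2.0741.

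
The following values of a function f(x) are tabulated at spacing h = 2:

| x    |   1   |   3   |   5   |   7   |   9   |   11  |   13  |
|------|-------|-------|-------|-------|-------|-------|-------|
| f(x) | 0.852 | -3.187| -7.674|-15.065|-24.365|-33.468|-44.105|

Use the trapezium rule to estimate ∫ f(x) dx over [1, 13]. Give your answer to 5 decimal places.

h = 2, n = 6.
(h/2)·[y₀ + 2y₁ + 2y₂ + 2y₃ + 2y₄ + 2y₅ + y₆] = 1·(-210.771) = -210.77100.

-210.77100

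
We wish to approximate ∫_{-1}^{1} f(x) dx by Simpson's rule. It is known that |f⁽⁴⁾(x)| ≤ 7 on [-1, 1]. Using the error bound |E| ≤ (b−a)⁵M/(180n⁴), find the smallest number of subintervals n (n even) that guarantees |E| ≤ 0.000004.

Need 224/(180n⁴) ≤ 0.000004.
n⁴ ≥ 224/(180·0.000004) = 311111 ⇒ n ≥ 23.6172, so the smallest even n is 24. (n must be even for Simpson's rule.)

24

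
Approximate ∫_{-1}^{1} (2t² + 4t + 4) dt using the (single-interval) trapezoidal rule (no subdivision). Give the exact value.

12

T = (b−a)/2 · [f(-1) + f(1)] = 1·[2 + 10] = 12.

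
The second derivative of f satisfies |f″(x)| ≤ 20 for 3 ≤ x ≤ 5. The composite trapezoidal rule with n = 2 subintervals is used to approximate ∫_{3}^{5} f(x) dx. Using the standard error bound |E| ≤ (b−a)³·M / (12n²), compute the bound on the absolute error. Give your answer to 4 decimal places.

|E| ≤ (2)³·20 / (12·2²) = 160/48 = 3.3333.

3.3333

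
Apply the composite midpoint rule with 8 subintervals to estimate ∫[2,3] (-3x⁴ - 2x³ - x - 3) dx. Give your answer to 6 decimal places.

-164.432053

h = (3 − 2)/8 = 0.125.
Midpoints m₁,…,m₈ = 2.0625, 2.1875, 2.3125, 2.4375, 2.5625, 2.6875, 2.8125, 2.9375.
f(m₁)=-76.8970184326171875, f(m₂)=-94.8157196044921875, f(m₃)=-115.8376922607421875, f(m₄)=-140.3027801513671875, f(m₅)=-168.5684051513671875, f(m₆)=-201.0095672607421875, f(m₇)=-238.0188446044921875, f(m₈)=-280.0063934326171875.
h·[f(m₁) + f(m₂) + f(m₃) + f(m₄) + f(m₅) + f(m₆) + f(m₇) + f(m₈)] = 0.125·(-1315.4564208984375) = -164.432053.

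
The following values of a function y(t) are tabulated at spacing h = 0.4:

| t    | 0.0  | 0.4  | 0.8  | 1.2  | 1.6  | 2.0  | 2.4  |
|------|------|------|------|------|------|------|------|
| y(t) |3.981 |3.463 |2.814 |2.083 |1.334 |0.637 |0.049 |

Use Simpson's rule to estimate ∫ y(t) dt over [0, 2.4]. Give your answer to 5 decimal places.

4.94107

h = 0.4, n = 6.
(h/3)·[y₀ + 4y₁ + 2y₂ + 4y₃ + 2y₄ + 4y₅ + y₆] = 0.133333·(37.058) = 4.94107.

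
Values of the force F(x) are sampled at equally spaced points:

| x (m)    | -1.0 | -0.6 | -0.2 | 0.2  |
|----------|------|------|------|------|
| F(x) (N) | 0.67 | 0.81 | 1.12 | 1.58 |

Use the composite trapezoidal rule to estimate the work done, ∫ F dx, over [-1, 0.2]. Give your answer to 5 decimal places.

1.22200

h = 0.4, n = 3.
(h/2)·[y₀ + 2y₁ + 2y₂ + y₃] = 0.2·(6.11) = 1.22200.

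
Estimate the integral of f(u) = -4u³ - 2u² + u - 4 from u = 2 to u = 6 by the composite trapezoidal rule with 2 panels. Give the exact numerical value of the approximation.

h = (6 − 2)/2 = 2.
Nodes u₀,…,u₂ = 2, 4, 6.
f(u) = -4u³ - 2u² + u - 4: f₀=-42, f₁=-288, f₂=-934.
(h/2)·[f₀ + 2f₁ + f₂] = 1·(-1552) = -1552.

-1552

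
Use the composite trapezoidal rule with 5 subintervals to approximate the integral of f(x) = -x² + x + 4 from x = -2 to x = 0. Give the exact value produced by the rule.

h = (0 − (-2))/5 = 0.4.
Nodes x₀,…,x₅ = -2, -1.6, -1.2, -0.8, -0.4, 0.
f(x) = -x² + x + 4: f₀=-2, f₁=-0.16, f₂=1.36, f₃=2.56, f₄=3.44, f₅=4.
(h/2)·[f₀ + 2f₁ + 2f₂ + 2f₃ + 2f₄ + f₅] = 0.2·(16.4) = 3.28.

3.28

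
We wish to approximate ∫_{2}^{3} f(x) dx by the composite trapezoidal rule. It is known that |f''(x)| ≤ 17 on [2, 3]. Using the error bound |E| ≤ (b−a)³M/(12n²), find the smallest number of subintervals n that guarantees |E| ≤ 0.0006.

49

Need 17/(12n²) ≤ 0.0006.
n² ≥ 17/(12·0.0006) = 2361.11 ⇒ n ≥ 48.5913, so the smallest n is 49.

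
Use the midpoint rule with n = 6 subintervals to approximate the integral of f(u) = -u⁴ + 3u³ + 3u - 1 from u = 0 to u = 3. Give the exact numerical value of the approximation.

22.92578125

h = (3 − 0)/6 = 0.5.
Midpoints m₁,…,m₆ = 0.25, 0.75, 1.25, 1.75, 2.25, 2.75.
f(m₁)=-0.20703125, f(m₂)=2.19921875, f(m₃)=6.16796875, f(m₄)=10.94921875, f(m₅)=14.29296875, f(m₆)=12.44921875.
h·[f(m₁) + f(m₂) + f(m₃) + f(m₄) + f(m₅) + f(m₆)] = 0.5·(45.8515625) = 22.92578125.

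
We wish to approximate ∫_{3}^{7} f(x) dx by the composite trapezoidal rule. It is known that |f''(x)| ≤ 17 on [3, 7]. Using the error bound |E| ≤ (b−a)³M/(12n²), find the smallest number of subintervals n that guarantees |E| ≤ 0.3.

Need 1088/(12n²) ≤ 0.3.
n² ≥ 1088/(12·0.3) = 302.222 ⇒ n ≥ 17.3845, so the smallest n is 18.

18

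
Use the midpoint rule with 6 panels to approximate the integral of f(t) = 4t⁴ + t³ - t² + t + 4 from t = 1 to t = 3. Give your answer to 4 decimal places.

214.9177

h = (3 − 1)/6 = 0.333333.
Midpoints m₁,…,m₆ = 1.166667, 1.5, 1.833333, 2.166667, 2.5, 2.833333.
f(m₁)=12.804012, f(m₂)=26.875, f(m₃)=53.822531, f(m₄)=99.794753, f(m₅)=172.125, f(m₆)=279.331790.
h·[f(m₁) + f(m₂) + f(m₃) + f(m₄) + f(m₅) + f(m₆)] = 0.333333·(644.753086) = 214.9177.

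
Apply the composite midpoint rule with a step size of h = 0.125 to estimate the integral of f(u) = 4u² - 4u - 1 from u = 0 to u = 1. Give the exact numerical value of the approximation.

-1.671875

h = (1 − 0)/8 = 0.125.
Midpoints m₁,…,m₈ = 0.0625, 0.1875, 0.3125, 0.4375, 0.5625, 0.6875, 0.8125, 0.9375.
f(m₁)=-1.234375, f(m₂)=-1.609375, f(m₃)=-1.859375, f(m₄)=-1.984375, f(m₅)=-1.984375, f(m₆)=-1.859375, f(m₇)=-1.609375, f(m₈)=-1.234375.
h·[f(m₁) + f(m₂) + f(m₃) + f(m₄) + f(m₅) + f(m₆) + f(m₇) + f(m₈)] = 0.125·(-13.375) = -1.671875.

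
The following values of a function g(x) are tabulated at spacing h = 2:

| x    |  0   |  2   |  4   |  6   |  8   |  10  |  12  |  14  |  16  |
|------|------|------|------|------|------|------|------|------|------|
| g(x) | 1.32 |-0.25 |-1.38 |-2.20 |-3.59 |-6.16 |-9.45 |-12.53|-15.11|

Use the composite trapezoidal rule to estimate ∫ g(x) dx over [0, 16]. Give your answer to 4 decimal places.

-84.9100

h = 2, n = 8.
(h/2)·[y₀ + 2y₁ + 2y₂ + 2y₃ + 2y₄ + 2y₅ + 2y₆ + 2y₇ + y₈] = 1·(-84.91) = -84.9100.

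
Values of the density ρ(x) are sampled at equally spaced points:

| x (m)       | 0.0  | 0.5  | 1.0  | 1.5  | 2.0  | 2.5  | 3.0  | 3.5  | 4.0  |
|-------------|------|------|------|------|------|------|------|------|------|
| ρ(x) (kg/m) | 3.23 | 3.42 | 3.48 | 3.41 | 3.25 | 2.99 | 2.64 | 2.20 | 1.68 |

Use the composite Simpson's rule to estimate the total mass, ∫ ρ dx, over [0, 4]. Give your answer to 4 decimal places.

h = 0.5, n = 8.
(h/3)·[y₀ + 4y₁ + 2y₂ + 4y₃ + 2y₄ + 4y₅ + 2y₆ + 4y₇ + y₈] = 0.166667·(71.73) = 11.9550.

11.9550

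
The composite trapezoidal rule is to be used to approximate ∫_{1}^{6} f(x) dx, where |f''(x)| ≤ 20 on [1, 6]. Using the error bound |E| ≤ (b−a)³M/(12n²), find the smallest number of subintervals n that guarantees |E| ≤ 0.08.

52

Need 2500/(12n²) ≤ 0.08.
n² ≥ 2500/(12·0.08) = 2604.17 ⇒ n ≥ 51.0310, so the smallest n is 52.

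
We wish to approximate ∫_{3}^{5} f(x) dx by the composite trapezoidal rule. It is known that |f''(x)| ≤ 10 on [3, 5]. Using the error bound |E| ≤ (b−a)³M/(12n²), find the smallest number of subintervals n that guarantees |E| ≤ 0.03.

Need 80/(12n²) ≤ 0.03.
n² ≥ 80/(12·0.03) = 222.222 ⇒ n ≥ 14.9071, so the smallest n is 15.

15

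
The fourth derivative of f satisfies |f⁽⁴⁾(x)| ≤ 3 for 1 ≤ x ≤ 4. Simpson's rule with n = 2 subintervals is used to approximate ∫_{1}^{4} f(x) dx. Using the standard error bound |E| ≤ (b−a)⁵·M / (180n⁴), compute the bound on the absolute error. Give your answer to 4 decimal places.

0.2531

|E| ≤ (3)⁵·3 / (180·2⁴) = 729/2880 = 0.2531.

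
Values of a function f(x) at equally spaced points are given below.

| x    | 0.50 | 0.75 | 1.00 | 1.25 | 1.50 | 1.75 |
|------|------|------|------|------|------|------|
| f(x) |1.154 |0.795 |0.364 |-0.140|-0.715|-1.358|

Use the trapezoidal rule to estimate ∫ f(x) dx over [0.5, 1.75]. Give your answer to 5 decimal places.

h = 0.25, n = 5.
(h/2)·[y₀ + 2y₁ + 2y₂ + 2y₃ + 2y₄ + y₅] = 0.125·(0.404) = 0.05050.

0.05050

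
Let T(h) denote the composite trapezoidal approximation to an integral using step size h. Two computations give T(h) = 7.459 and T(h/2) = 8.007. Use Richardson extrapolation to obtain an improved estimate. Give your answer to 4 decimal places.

R = (4·T(h/2) − T(h)) / 3 = (4·8.007 − 7.459)/3 = (24.569)/3 = 8.1897.

8.1897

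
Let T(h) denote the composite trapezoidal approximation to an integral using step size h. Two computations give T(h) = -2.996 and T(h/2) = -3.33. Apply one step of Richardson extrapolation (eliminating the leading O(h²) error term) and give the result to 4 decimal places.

R = (4·T(h/2) − T(h)) / 3 = (4·(-3.33) − (-2.996))/3 = (-10.324)/3 = -3.4413.

-3.4413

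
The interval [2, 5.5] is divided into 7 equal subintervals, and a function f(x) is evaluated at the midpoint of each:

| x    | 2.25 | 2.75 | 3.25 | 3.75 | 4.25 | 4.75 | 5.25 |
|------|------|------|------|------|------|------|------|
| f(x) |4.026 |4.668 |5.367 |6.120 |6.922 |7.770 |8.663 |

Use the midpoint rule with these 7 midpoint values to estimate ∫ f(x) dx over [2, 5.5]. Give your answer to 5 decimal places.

h = 0.5, n = 7.
h·[y(m₁) + y(m₂) + y(m₃) + y(m₄) + y(m₅) + y(m₆) + y(m₇)] = 0.5·(43.536) = 21.76800.

21.76800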